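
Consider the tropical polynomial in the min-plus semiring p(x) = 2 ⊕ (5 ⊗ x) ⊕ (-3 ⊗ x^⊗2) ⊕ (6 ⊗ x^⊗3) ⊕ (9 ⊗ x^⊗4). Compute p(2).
p(2) = 1

A tropical monomial a ⊗ x^⊗i evaluates to a + i · x. Evaluating each term at x = 2:
  Term 0 contributes 2 + 0 · 2 = 2
  Term 1 contributes 5 + 1 · 2 = 7
  Term 2 contributes -3 + 2 · 2 = 1
  Term 3 contributes 6 + 3 · 2 = 12
  Term 4 contributes 9 + 4 · 2 = 17
p(2) = ⊕ of these = min[2, 7, 1, 12, 17] = 1.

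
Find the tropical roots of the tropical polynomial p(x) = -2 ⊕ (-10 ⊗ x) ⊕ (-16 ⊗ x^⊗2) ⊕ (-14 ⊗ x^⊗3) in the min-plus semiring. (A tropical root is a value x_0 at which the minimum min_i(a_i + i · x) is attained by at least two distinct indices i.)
Roots: {-2, 6, 8}

Each tropical root is a break point of the lower envelope of the lines y = a_i + i · x (there are 4 lines, with slopes 0, 1, ..., 3). Only the lines that attain the minimum somewhere contribute to roots; other lines are dominated. Here the surviving (envelope) indices are i = 3, i = 2, i = 1, i = 0.
Intersections between consecutive envelope lines give the roots: for adjacent envelope indices i < j the intersection is x = (a_i − a_j) / (j − i). Reading off the sorted break points: {-2, 6, 8}.
Verification: at each break x_0, at least two indices attain the minimum of min_i(a_i + i · x_0).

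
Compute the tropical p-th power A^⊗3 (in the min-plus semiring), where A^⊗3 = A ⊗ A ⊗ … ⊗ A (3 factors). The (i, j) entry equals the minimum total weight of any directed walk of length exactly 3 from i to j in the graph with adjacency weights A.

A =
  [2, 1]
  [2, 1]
A^⊗3 =
  [4, 3]
  [4, 3]

Each entry (A^⊗3)_ij equals the minimum over all length-3 walks i = v_0 → v_1 → … → v_3 = j of Σ_t A[v_t][v_{t+1}]. For example, for (i, j) = (0, 1) we minimise over 4 possible intermediate vertex sequences; the minimum is 3, attained along the walk 0 → 1 → 1 → 1.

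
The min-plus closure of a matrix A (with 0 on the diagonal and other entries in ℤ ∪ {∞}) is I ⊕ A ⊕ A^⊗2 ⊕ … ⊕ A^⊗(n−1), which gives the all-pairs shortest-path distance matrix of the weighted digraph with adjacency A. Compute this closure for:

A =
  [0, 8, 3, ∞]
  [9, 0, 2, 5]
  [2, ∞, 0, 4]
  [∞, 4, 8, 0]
Closure =
  [0, 8, 3, 7]
  [4, 0, 2, 5]
  [2, 8, 0, 4]
  [8, 4, 6, 0]

This is the Floyd-Warshall all-pairs shortest-path computation. For each intermediate vertex k = 0, 1, …, 3, update dist[i][j] ← min(dist[i][j], dist[i][k] + dist[k][j]). The final matrix gives, for each (i, j), the minimum total weight of any directed path from i to j (possibly empty when i = j).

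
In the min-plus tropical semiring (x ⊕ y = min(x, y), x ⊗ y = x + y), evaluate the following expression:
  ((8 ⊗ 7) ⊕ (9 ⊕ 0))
((8 ⊗ 7) ⊕ (9 ⊕ 0)) = 0

Expand innermost to outermost. Recall ⊕ takes the minimum of its arguments and ⊗ takes their sum. Working out the expression ((8 ⊗ 7) ⊕ (9 ⊕ 0)) gives 0.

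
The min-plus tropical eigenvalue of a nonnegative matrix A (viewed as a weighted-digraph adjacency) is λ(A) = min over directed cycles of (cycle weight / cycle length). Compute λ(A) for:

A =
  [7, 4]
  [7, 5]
λ(A) = 5

Enumerate directed cycles and compute their means (weight / length). Sample:
  cycle 0 → 0: weight = 7, length = 1, mean = 7/1 ≈ 7.000
  cycle 1 → 1: weight = 5, length = 1, mean = 5/1 ≈ 5.000
  cycle 0 → 1 → 0: weight = 11, length = 2, mean = 11/2 ≈ 5.500
  cycle 1 → 0 → 1: weight = 11, length = 2, mean = 11/2 ≈ 5.500
Minimum mean = 5.000, attained e.g. along the cycle 1 → 1 with weight 5 and length 1. So λ(A) = 5/1 = 5.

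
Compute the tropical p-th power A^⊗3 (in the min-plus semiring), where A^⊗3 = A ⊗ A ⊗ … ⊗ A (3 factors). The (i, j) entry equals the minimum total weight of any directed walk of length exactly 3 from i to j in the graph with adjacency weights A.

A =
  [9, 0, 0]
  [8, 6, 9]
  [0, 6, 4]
A^⊗3 =
  [4, 0, 0]
  [8, 9, 9]
  [0, 4, 4]

Each entry (A^⊗3)_ij equals the minimum over all length-3 walks i = v_0 → v_1 → … → v_3 = j of Σ_t A[v_t][v_{t+1}]. For example, for (i, j) = (0, 2) we minimise over 9 possible intermediate vertex sequences; the minimum is 0, attained along the walk 0 → 2 → 0 → 2.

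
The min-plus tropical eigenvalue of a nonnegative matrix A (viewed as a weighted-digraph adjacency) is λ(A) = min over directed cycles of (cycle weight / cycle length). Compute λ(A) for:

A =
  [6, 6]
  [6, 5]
λ(A) = 5

Enumerate directed cycles and compute their means (weight / length). Sample:
  cycle 0 → 0: weight = 6, length = 1, mean = 6/1 ≈ 6.000
  cycle 1 → 1: weight = 5, length = 1, mean = 5/1 ≈ 5.000
  cycle 0 → 1 → 0: weight = 12, length = 2, mean = 12/2 ≈ 6.000
  cycle 1 → 0 → 1: weight = 12, length = 2, mean = 12/2 ≈ 6.000
Minimum mean = 5.000, attained e.g. along the cycle 1 → 1 with weight 5 and length 1. So λ(A) = 5/1 = 5.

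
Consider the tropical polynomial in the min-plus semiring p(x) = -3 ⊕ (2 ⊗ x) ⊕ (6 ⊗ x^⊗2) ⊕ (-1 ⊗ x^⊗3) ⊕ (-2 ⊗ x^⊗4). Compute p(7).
p(7) = -3

A tropical monomial a ⊗ x^⊗i evaluates to a + i · x. Evaluating each term at x = 7:
  Term 0 contributes -3 + 0 · 7 = -3
  Term 1 contributes 2 + 1 · 7 = 9
  Term 2 contributes 6 + 2 · 7 = 20
  Term 3 contributes -1 + 3 · 7 = 20
  Term 4 contributes -2 + 4 · 7 = 26
p(7) = ⊕ of these = min[-3, 9, 20, 20, 26] = -3.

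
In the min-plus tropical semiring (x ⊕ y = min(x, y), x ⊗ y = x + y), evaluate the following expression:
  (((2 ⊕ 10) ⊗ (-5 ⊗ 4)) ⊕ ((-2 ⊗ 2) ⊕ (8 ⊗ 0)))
(((2 ⊕ 10) ⊗ (-5 ⊗ 4)) ⊕ ((-2 ⊗ 2) ⊕ (8 ⊗ 0))) = 0

Expand innermost to outermost. Recall ⊕ takes the minimum of its arguments and ⊗ takes their sum. Working out the expression (((2 ⊕ 10) ⊗ (-5 ⊗ 4)) ⊕ ((-2 ⊗ 2) ⊕ (8 ⊗ 0))) gives 0.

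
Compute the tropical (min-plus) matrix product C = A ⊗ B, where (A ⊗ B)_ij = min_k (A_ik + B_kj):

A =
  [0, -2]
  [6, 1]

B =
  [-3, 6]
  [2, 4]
A ⊗ B =
  [-3, 2]
  [3, 5]

Apply the min-plus product entry-by-entry:
  C[0][0] = min over k of (A[0][0] + B[0][0] = 0 + -3 = -3, A[0][1] + B[1][0] = -2 + 2 = 0) = -3 (attained at k = 0)
  C[0][1] = min over k of (A[0][0] + B[0][1] = 0 + 6 = 6, A[0][1] + B[1][1] = -2 + 4 = 2) = 2 (attained at k = 1)
  C[1][0] = min over k of (A[1][0] + B[0][0] = 6 + -3 = 3, A[1][1] + B[1][0] = 1 + 2 = 3) = 3 (attained at k = 0)
  C[1][1] = min over k of (A[1][0] + B[0][1] = 6 + 6 = 12, A[1][1] + B[1][1] = 1 + 4 = 5) = 5 (attained at k = 1)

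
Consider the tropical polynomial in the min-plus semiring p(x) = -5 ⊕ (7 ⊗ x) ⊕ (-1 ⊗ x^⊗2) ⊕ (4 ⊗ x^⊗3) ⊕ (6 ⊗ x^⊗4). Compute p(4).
p(4) = -5

A tropical monomial a ⊗ x^⊗i evaluates to a + i · x. Evaluating each term at x = 4:
  Term 0 contributes -5 + 0 · 4 = -5
  Term 1 contributes 7 + 1 · 4 = 11
  Term 2 contributes -1 + 2 · 4 = 7
  Term 3 contributes 4 + 3 · 4 = 16
  Term 4 contributes 6 + 4 · 4 = 22
p(4) = ⊕ of these = min[-5, 11, 7, 16, 22] = -5.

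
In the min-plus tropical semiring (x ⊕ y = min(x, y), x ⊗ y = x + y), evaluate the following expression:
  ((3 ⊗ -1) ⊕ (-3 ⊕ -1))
((3 ⊗ -1) ⊕ (-3 ⊕ -1)) = -3

Expand innermost to outermost. Recall ⊕ takes the minimum of its arguments and ⊗ takes their sum. Working out the expression ((3 ⊗ -1) ⊕ (-3 ⊕ -1)) gives -3.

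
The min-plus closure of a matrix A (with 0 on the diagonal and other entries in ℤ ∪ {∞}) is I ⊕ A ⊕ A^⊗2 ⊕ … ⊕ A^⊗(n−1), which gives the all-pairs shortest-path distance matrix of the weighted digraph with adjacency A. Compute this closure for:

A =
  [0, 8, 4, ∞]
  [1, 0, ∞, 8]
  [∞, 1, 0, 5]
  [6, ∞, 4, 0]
Closure =
  [0, 5, 4, 9]
  [1, 0, 5, 8]
  [2, 1, 0, 5]
  [6, 5, 4, 0]

This is the Floyd-Warshall all-pairs shortest-path computation. For each intermediate vertex k = 0, 1, …, 3, update dist[i][j] ← min(dist[i][j], dist[i][k] + dist[k][j]). The final matrix gives, for each (i, j), the minimum total weight of any directed path from i to j (possibly empty when i = j).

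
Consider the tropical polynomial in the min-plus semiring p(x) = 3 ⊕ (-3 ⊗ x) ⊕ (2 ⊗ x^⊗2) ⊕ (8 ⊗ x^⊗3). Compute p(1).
p(1) = -2

A tropical monomial a ⊗ x^⊗i evaluates to a + i · x. Evaluating each term at x = 1:
  Term 0 contributes 3 + 0 · 1 = 3
  Term 1 contributes -3 + 1 · 1 = -2
  Term 2 contributes 2 + 2 · 1 = 4
  Term 3 contributes 8 + 3 · 1 = 11
p(1) = ⊕ of these = min[3, -2, 4, 11] = -2.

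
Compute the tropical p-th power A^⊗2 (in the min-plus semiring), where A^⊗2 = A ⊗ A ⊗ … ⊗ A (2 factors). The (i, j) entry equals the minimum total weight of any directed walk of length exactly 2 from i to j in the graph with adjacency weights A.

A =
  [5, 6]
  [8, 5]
A^⊗2 =
  [10, 11]
  [13, 10]

Each entry (A^⊗2)_ij equals the minimum over all length-2 walks i = v_0 → v_1 → … → v_2 = j of Σ_t A[v_t][v_{t+1}]. For example, for (i, j) = (0, 1) we minimise over 2 possible intermediate vertex sequences; the minimum is 11, attained along the walk 0 → 0 → 1.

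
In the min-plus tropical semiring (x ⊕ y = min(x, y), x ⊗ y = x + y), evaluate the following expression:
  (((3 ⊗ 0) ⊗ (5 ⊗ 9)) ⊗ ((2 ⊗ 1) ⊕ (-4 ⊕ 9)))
(((3 ⊗ 0) ⊗ (5 ⊗ 9)) ⊗ ((2 ⊗ 1) ⊕ (-4 ⊕ 9))) = 13

Expand innermost to outermost. Recall ⊕ takes the minimum of its arguments and ⊗ takes their sum. Working out the expression (((3 ⊗ 0) ⊗ (5 ⊗ 9)) ⊗ ((2 ⊗ 1) ⊕ (-4 ⊕ 9))) gives 13.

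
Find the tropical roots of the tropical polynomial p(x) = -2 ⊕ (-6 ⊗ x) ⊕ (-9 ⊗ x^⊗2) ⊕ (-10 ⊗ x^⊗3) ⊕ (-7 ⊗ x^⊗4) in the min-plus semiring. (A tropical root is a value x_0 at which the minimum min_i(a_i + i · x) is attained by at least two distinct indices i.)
Roots: {-3, 1, 3, 4}

Each tropical root is a break point of the lower envelope of the lines y = a_i + i · x (there are 5 lines, with slopes 0, 1, ..., 4). Only the lines that attain the minimum somewhere contribute to roots; other lines are dominated. Here the surviving (envelope) indices are i = 4, i = 3, i = 2, i = 1, i = 0.
Intersections between consecutive envelope lines give the roots: for adjacent envelope indices i < j the intersection is x = (a_i − a_j) / (j − i). Reading off the sorted break points: {-3, 1, 3, 4}.
Verification: at each break x_0, at least two indices attain the minimum of min_i(a_i + i · x_0).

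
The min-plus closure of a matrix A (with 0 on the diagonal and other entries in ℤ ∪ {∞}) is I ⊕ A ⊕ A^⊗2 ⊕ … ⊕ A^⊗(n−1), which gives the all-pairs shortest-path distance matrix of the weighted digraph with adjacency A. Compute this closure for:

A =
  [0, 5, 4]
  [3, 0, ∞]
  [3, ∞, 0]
Closure =
  [0, 5, 4]
  [3, 0, 7]
  [3, 8, 0]

This is the Floyd-Warshall all-pairs shortest-path computation. For each intermediate vertex k = 0, 1, …, 2, update dist[i][j] ← min(dist[i][j], dist[i][k] + dist[k][j]). The final matrix gives, for each (i, j), the minimum total weight of any directed path from i to j (possibly empty when i = j).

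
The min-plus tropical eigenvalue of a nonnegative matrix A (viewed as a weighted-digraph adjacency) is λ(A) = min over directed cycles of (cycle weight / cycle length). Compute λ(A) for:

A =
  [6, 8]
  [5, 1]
λ(A) = 1

Enumerate directed cycles and compute their means (weight / length). Sample:
  cycle 0 → 0: weight = 6, length = 1, mean = 6/1 ≈ 6.000
  cycle 1 → 1: weight = 1, length = 1, mean = 1/1 ≈ 1.000
  cycle 0 → 1 → 0: weight = 13, length = 2, mean = 13/2 ≈ 6.500
  cycle 1 → 0 → 1: weight = 13, length = 2, mean = 13/2 ≈ 6.500
Minimum mean = 1.000, attained e.g. along the cycle 1 → 1 with weight 1 and length 1. So λ(A) = 1/1 = 1.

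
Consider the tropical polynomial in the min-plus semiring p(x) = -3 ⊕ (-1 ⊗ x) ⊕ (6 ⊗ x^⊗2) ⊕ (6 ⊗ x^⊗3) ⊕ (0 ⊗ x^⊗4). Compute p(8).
p(8) = -3

A tropical monomial a ⊗ x^⊗i evaluates to a + i · x. Evaluating each term at x = 8:
  Term 0 contributes -3 + 0 · 8 = -3
  Term 1 contributes -1 + 1 · 8 = 7
  Term 2 contributes 6 + 2 · 8 = 22
  Term 3 contributes 6 + 3 · 8 = 30
  Term 4 contributes 0 + 4 · 8 = 32
p(8) = ⊕ of these = min[-3, 7, 22, 30, 32] = -3.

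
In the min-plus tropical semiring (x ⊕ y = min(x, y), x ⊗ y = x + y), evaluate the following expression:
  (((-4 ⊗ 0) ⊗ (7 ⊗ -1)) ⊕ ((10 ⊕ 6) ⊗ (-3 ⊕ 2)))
(((-4 ⊗ 0) ⊗ (7 ⊗ -1)) ⊕ ((10 ⊕ 6) ⊗ (-3 ⊕ 2))) = 2

Expand innermost to outermost. Recall ⊕ takes the minimum of its arguments and ⊗ takes their sum. Working out the expression (((-4 ⊗ 0) ⊗ (7 ⊗ -1)) ⊕ ((10 ⊕ 6) ⊗ (-3 ⊕ 2))) gives 2.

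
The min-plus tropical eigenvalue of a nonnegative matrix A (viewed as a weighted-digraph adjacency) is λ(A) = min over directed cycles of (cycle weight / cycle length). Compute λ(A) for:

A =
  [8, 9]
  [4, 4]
λ(A) = 4

Enumerate directed cycles and compute their means (weight / length). Sample:
  cycle 0 → 0: weight = 8, length = 1, mean = 8/1 ≈ 8.000
  cycle 1 → 1: weight = 4, length = 1, mean = 4/1 ≈ 4.000
  cycle 0 → 1 → 0: weight = 13, length = 2, mean = 13/2 ≈ 6.500
  cycle 1 → 0 → 1: weight = 13, length = 2, mean = 13/2 ≈ 6.500
Minimum mean = 4.000, attained e.g. along the cycle 1 → 1 with weight 4 and length 1. So λ(A) = 4/1 = 4.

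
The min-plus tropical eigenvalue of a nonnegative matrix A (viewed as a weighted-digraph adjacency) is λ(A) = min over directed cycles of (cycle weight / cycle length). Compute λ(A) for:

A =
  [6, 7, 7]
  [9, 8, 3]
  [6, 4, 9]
λ(A) = 7/2

Enumerate directed cycles and compute their means (weight / length). Sample:
  cycle 0 → 0: weight = 6, length = 1, mean = 6/1 ≈ 6.000
  cycle 1 → 1: weight = 8, length = 1, mean = 8/1 ≈ 8.000
  cycle 2 → 2: weight = 9, length = 1, mean = 9/1 ≈ 9.000
  cycle 0 → 1 → 0: weight = 16, length = 2, mean = 16/2 ≈ 8.000
  cycle 0 → 2 → 0: weight = 13, length = 2, mean = 13/2 ≈ 6.500
  cycle 1 → 0 → 1: weight = 16, length = 2, mean = 16/2 ≈ 8.000
Minimum mean = 3.500, attained e.g. along the cycle 1 → 2 → 1 with weight 7 and length 2. So λ(A) = 7/2 = 7/2.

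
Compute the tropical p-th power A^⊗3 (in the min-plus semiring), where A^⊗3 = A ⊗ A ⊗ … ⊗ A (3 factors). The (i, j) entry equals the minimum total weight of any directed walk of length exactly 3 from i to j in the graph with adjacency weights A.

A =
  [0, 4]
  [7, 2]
A^⊗3 =
  [0, 4]
  [7, 6]

Each entry (A^⊗3)_ij equals the minimum over all length-3 walks i = v_0 → v_1 → … → v_3 = j of Σ_t A[v_t][v_{t+1}]. For example, for (i, j) = (0, 1) we minimise over 4 possible intermediate vertex sequences; the minimum is 4, attained along the walk 0 → 0 → 0 → 1.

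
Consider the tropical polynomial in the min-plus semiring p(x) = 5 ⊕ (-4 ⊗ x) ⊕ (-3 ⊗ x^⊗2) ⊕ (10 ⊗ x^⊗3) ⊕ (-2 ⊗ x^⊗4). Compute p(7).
p(7) = 3

A tropical monomial a ⊗ x^⊗i evaluates to a + i · x. Evaluating each term at x = 7:
  Term 0 contributes 5 + 0 · 7 = 5
  Term 1 contributes -4 + 1 · 7 = 3
  Term 2 contributes -3 + 2 · 7 = 11
  Term 3 contributes 10 + 3 · 7 = 31
  Term 4 contributes -2 + 4 · 7 = 26
p(7) = ⊕ of these = min[5, 3, 11, 31, 26] = 3.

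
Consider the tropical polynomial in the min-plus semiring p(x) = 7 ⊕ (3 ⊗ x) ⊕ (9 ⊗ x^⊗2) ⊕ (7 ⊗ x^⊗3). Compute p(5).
p(5) = 7

A tropical monomial a ⊗ x^⊗i evaluates to a + i · x. Evaluating each term at x = 5:
  Term 0 contributes 7 + 0 · 5 = 7
  Term 1 contributes 3 + 1 · 5 = 8
  Term 2 contributes 9 + 2 · 5 = 19
  Term 3 contributes 7 + 3 · 5 = 22
p(5) = ⊕ of these = min[7, 8, 19, 22] = 7.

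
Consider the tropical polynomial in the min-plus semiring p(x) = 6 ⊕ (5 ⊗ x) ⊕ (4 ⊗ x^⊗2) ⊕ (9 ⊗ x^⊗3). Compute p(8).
p(8) = 6

A tropical monomial a ⊗ x^⊗i evaluates to a + i · x. Evaluating each term at x = 8:
  Term 0 contributes 6 + 0 · 8 = 6
  Term 1 contributes 5 + 1 · 8 = 13
  Term 2 contributes 4 + 2 · 8 = 20
  Term 3 contributes 9 + 3 · 8 = 33
p(8) = ⊕ of these = min[6, 13, 20, 33] = 6.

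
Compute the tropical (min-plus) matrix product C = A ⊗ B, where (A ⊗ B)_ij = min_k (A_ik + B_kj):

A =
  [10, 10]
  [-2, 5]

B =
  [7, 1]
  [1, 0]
A ⊗ B =
  [11, 10]
  [5, -1]

Apply the min-plus product entry-by-entry:
  C[0][0] = min over k of (A[0][0] + B[0][0] = 10 + 7 = 17, A[0][1] + B[1][0] = 10 + 1 = 11) = 11 (attained at k = 1)
  C[0][1] = min over k of (A[0][0] + B[0][1] = 10 + 1 = 11, A[0][1] + B[1][1] = 10 + 0 = 10) = 10 (attained at k = 1)
  C[1][0] = min over k of (A[1][0] + B[0][0] = -2 + 7 = 5, A[1][1] + B[1][0] = 5 + 1 = 6) = 5 (attained at k = 0)
  C[1][1] = min over k of (A[1][0] + B[0][1] = -2 + 1 = -1, A[1][1] + B[1][1] = 5 + 0 = 5) = -1 (attained at k = 0)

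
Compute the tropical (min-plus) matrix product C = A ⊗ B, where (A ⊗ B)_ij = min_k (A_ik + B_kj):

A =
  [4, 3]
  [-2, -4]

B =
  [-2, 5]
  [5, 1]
A ⊗ B =
  [2, 4]
  [-4, -3]

Apply the min-plus product entry-by-entry:
  C[0][0] = min over k of (A[0][0] + B[0][0] = 4 + -2 = 2, A[0][1] + B[1][0] = 3 + 5 = 8) = 2 (attained at k = 0)
  C[0][1] = min over k of (A[0][0] + B[0][1] = 4 + 5 = 9, A[0][1] + B[1][1] = 3 + 1 = 4) = 4 (attained at k = 1)
  C[1][0] = min over k of (A[1][0] + B[0][0] = -2 + -2 = -4, A[1][1] + B[1][0] = -4 + 5 = 1) = -4 (attained at k = 0)
  C[1][1] = min over k of (A[1][0] + B[0][1] = -2 + 5 = 3, A[1][1] + B[1][1] = -4 + 1 = -3) = -3 (attained at k = 1)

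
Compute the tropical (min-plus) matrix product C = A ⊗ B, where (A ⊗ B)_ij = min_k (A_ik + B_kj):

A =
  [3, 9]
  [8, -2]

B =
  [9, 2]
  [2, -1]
A ⊗ B =
  [11, 5]
  [0, -3]

Apply the min-plus product entry-by-entry:
  C[0][0] = min over k of (A[0][0] + B[0][0] = 3 + 9 = 12, A[0][1] + B[1][0] = 9 + 2 = 11) = 11 (attained at k = 1)
  C[0][1] = min over k of (A[0][0] + B[0][1] = 3 + 2 = 5, A[0][1] + B[1][1] = 9 + -1 = 8) = 5 (attained at k = 0)
  C[1][0] = min over k of (A[1][0] + B[0][0] = 8 + 9 = 17, A[1][1] + B[1][0] = -2 + 2 = 0) = 0 (attained at k = 1)
  C[1][1] = min over k of (A[1][0] + B[0][1] = 8 + 2 = 10, A[1][1] + B[1][1] = -2 + -1 = -3) = -3 (attained at k = 1)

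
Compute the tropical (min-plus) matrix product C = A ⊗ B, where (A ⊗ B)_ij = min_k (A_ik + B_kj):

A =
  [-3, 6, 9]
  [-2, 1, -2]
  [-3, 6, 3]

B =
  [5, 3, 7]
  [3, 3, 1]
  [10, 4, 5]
A ⊗ B =
  [2, 0, 4]
  [3, 1, 2]
  [2, 0, 4]

Apply the min-plus product entry-by-entry:
  C[0][0] = min over k of (A[0][0] + B[0][0] = -3 + 5 = 2, A[0][1] + B[1][0] = 6 + 3 = 9, A[0][2] + B[2][0] = 9 + 10 = 19) = 2 (attained at k = 0)
  C[0][1] = min over k of (A[0][0] + B[0][1] = -3 + 3 = 0, A[0][1] + B[1][1] = 6 + 3 = 9, A[0][2] + B[2][1] = 9 + 4 = 13) = 0 (attained at k = 0)
  C[0][2] = min over k of (A[0][0] + B[0][2] = -3 + 7 = 4, A[0][1] + B[1][2] = 6 + 1 = 7, A[0][2] + B[2][2] = 9 + 5 = 14) = 4 (attained at k = 0)
  C[1][0] = min over k of (A[1][0] + B[0][0] = -2 + 5 = 3, A[1][1] + B[1][0] = 1 + 3 = 4, A[1][2] + B[2][0] = -2 + 10 = 8) = 3 (attained at k = 0)
  C[1][1] = min over k of (A[1][0] + B[0][1] = -2 + 3 = 1, A[1][1] + B[1][1] = 1 + 3 = 4, A[1][2] + B[2][1] = -2 + 4 = 2) = 1 (attained at k = 0)
  C[1][2] = min over k of (A[1][0] + B[0][2] = -2 + 7 = 5, A[1][1] + B[1][2] = 1 + 1 = 2, A[1][2] + B[2][2] = -2 + 5 = 3) = 2 (attained at k = 1)
  C[2][0] = min over k of (A[2][0] + B[0][0] = -3 + 5 = 2, A[2][1] + B[1][0] = 6 + 3 = 9, A[2][2] + B[2][0] = 3 + 10 = 13) = 2 (attained at k = 0)
  C[2][1] = min over k of (A[2][0] + B[0][1] = -3 + 3 = 0, A[2][1] + B[1][1] = 6 + 3 = 9, A[2][2] + B[2][1] = 3 + 4 = 7) = 0 (attained at k = 0)
  C[2][2] = min over k of (A[2][0] + B[0][2] = -3 + 7 = 4, A[2][1] + B[1][2] = 6 + 1 = 7, A[2][2] + B[2][2] = 3 + 5 = 8) = 4 (attained at k = 0)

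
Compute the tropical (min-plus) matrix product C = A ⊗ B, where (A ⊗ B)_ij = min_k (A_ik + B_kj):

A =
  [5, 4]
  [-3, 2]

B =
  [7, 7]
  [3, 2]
A ⊗ B =
  [7, 6]
  [4, 4]

Apply the min-plus product entry-by-entry:
  C[0][0] = min over k of (A[0][0] + B[0][0] = 5 + 7 = 12, A[0][1] + B[1][0] = 4 + 3 = 7) = 7 (attained at k = 1)
  C[0][1] = min over k of (A[0][0] + B[0][1] = 5 + 7 = 12, A[0][1] + B[1][1] = 4 + 2 = 6) = 6 (attained at k = 1)
  C[1][0] = min over k of (A[1][0] + B[0][0] = -3 + 7 = 4, A[1][1] + B[1][0] = 2 + 3 = 5) = 4 (attained at k = 0)
  C[1][1] = min over k of (A[1][0] + B[0][1] = -3 + 7 = 4, A[1][1] + B[1][1] = 2 + 2 = 4) = 4 (attained at k = 0)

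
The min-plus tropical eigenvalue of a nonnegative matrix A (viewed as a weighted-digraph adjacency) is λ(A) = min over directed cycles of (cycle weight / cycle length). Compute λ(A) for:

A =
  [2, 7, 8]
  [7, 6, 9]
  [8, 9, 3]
λ(A) = 2

Enumerate directed cycles and compute their means (weight / length). Sample:
  cycle 0 → 0: weight = 2, length = 1, mean = 2/1 ≈ 2.000
  cycle 1 → 1: weight = 6, length = 1, mean = 6/1 ≈ 6.000
  cycle 2 → 2: weight = 3, length = 1, mean = 3/1 ≈ 3.000
  cycle 0 → 1 → 0: weight = 14, length = 2, mean = 14/2 ≈ 7.000
  cycle 0 → 2 → 0: weight = 16, length = 2, mean = 16/2 ≈ 8.000
  cycle 1 → 0 → 1: weight = 14, length = 2, mean = 14/2 ≈ 7.000
Minimum mean = 2.000, attained e.g. along the cycle 0 → 0 with weight 2 and length 1. So λ(A) = 2/1 = 2.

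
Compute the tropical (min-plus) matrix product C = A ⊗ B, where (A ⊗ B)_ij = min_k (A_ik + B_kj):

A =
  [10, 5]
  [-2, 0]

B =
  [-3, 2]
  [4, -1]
A ⊗ B =
  [7, 4]
  [-5, -1]

Apply the min-plus product entry-by-entry:
  C[0][0] = min over k of (A[0][0] + B[0][0] = 10 + -3 = 7, A[0][1] + B[1][0] = 5 + 4 = 9) = 7 (attained at k = 0)
  C[0][1] = min over k of (A[0][0] + B[0][1] = 10 + 2 = 12, A[0][1] + B[1][1] = 5 + -1 = 4) = 4 (attained at k = 1)
  C[1][0] = min over k of (A[1][0] + B[0][0] = -2 + -3 = -5, A[1][1] + B[1][0] = 0 + 4 = 4) = -5 (attained at k = 0)
  C[1][1] = min over k of (A[1][0] + B[0][1] = -2 + 2 = 0, A[1][1] + B[1][1] = 0 + -1 = -1) = -1 (attained at k = 1)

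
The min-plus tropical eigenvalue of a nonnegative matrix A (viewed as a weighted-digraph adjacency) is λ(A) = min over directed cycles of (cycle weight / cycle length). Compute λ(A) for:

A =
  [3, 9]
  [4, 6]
λ(A) = 3

Enumerate directed cycles and compute their means (weight / length). Sample:
  cycle 0 → 0: weight = 3, length = 1, mean = 3/1 ≈ 3.000
  cycle 1 → 1: weight = 6, length = 1, mean = 6/1 ≈ 6.000
  cycle 0 → 1 → 0: weight = 13, length = 2, mean = 13/2 ≈ 6.500
  cycle 1 → 0 → 1: weight = 13, length = 2, mean = 13/2 ≈ 6.500
Minimum mean = 3.000, attained e.g. along the cycle 0 → 0 with weight 3 and length 1. So λ(A) = 3/1 = 3.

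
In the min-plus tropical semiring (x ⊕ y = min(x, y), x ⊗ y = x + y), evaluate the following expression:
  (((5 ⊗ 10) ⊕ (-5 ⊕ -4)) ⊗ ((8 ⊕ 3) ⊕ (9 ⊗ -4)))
(((5 ⊗ 10) ⊕ (-5 ⊕ -4)) ⊗ ((8 ⊕ 3) ⊕ (9 ⊗ -4))) = -2

Expand innermost to outermost. Recall ⊕ takes the minimum of its arguments and ⊗ takes their sum. Working out the expression (((5 ⊗ 10) ⊕ (-5 ⊕ -4)) ⊗ ((8 ⊕ 3) ⊕ (9 ⊗ -4))) gives -2.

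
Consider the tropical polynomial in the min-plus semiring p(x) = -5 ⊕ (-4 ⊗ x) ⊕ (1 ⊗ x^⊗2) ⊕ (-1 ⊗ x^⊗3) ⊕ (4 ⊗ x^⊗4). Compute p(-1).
p(-1) = -5

A tropical monomial a ⊗ x^⊗i evaluates to a + i · x. Evaluating each term at x = -1:
  Term 0 contributes -5 + 0 · -1 = -5
  Term 1 contributes -4 + 1 · -1 = -5
  Term 2 contributes 1 + 2 · -1 = -1
  Term 3 contributes -1 + 3 · -1 = -4
  Term 4 contributes 4 + 4 · -1 = 0
p(-1) = ⊕ of these = min[-5, -5, -1, -4, 0] = -5.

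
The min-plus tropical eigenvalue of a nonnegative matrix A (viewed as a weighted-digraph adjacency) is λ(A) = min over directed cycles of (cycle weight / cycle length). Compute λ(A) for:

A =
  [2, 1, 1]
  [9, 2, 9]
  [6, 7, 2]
λ(A) = 2

Enumerate directed cycles and compute their means (weight / length). Sample:
  cycle 0 → 0: weight = 2, length = 1, mean = 2/1 ≈ 2.000
  cycle 1 → 1: weight = 2, length = 1, mean = 2/1 ≈ 2.000
  cycle 2 → 2: weight = 2, length = 1, mean = 2/1 ≈ 2.000
  cycle 0 → 1 → 0: weight = 10, length = 2, mean = 10/2 ≈ 5.000
  cycle 0 → 2 → 0: weight = 7, length = 2, mean = 7/2 ≈ 3.500
  cycle 1 → 0 → 1: weight = 10, length = 2, mean = 10/2 ≈ 5.000
Minimum mean = 2.000, attained e.g. along the cycle 0 → 0 with weight 2 and length 1. So λ(A) = 2/1 = 2.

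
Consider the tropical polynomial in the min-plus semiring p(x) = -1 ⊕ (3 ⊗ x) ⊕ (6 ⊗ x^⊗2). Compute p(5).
p(5) = -1

A tropical monomial a ⊗ x^⊗i evaluates to a + i · x. Evaluating each term at x = 5:
  Term 0 contributes -1 + 0 · 5 = -1
  Term 1 contributes 3 + 1 · 5 = 8
  Term 2 contributes 6 + 2 · 5 = 16
p(5) = ⊕ of these = min[-1, 8, 16] = -1.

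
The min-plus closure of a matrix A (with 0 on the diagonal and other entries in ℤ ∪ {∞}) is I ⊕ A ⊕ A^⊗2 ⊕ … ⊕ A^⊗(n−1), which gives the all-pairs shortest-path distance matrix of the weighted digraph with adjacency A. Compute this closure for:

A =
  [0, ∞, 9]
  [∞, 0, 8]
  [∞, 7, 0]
Closure =
  [0, 16, 9]
  [∞, 0, 8]
  [∞, 7, 0]

This is the Floyd-Warshall all-pairs shortest-path computation. For each intermediate vertex k = 0, 1, …, 2, update dist[i][j] ← min(dist[i][j], dist[i][k] + dist[k][j]). The final matrix gives, for each (i, j), the minimum total weight of any directed path from i to j (possibly empty when i = j).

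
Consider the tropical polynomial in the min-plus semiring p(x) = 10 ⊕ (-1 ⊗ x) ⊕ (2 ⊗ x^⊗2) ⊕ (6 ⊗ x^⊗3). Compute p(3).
p(3) = 2

A tropical monomial a ⊗ x^⊗i evaluates to a + i · x. Evaluating each term at x = 3:
  Term 0 contributes 10 + 0 · 3 = 10
  Term 1 contributes -1 + 1 · 3 = 2
  Term 2 contributes 2 + 2 · 3 = 8
  Term 3 contributes 6 + 3 · 3 = 15
p(3) = ⊕ of these = min[10, 2, 8, 15] = 2.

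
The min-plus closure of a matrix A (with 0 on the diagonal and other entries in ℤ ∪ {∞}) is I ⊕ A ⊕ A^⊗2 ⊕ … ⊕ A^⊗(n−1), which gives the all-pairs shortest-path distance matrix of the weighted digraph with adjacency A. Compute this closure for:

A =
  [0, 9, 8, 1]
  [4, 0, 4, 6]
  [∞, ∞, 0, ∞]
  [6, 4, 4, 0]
Closure =
  [0, 5, 5, 1]
  [4, 0, 4, 5]
  [∞, ∞, 0, ∞]
  [6, 4, 4, 0]

This is the Floyd-Warshall all-pairs shortest-path computation. For each intermediate vertex k = 0, 1, …, 3, update dist[i][j] ← min(dist[i][j], dist[i][k] + dist[k][j]). The final matrix gives, for each (i, j), the minimum total weight of any directed path from i to j (possibly empty when i = j).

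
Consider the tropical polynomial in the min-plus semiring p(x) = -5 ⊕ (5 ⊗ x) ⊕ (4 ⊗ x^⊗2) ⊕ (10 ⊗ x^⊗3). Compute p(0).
p(0) = -5

A tropical monomial a ⊗ x^⊗i evaluates to a + i · x. Evaluating each term at x = 0:
  Term 0 contributes -5 + 0 · 0 = -5
  Term 1 contributes 5 + 1 · 0 = 5
  Term 2 contributes 4 + 2 · 0 = 4
  Term 3 contributes 10 + 3 · 0 = 10
p(0) = ⊕ of these = min[-5, 5, 4, 10] = -5.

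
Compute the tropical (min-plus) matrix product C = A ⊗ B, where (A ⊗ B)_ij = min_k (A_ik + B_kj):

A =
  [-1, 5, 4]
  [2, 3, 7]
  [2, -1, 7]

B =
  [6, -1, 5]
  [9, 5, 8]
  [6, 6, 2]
A ⊗ B =
  [5, -2, 4]
  [8, 1, 7]
  [8, 1, 7]

Apply the min-plus product entry-by-entry:
  C[0][0] = min over k of (A[0][0] + B[0][0] = -1 + 6 = 5, A[0][1] + B[1][0] = 5 + 9 = 14, A[0][2] + B[2][0] = 4 + 6 = 10) = 5 (attained at k = 0)
  C[0][1] = min over k of (A[0][0] + B[0][1] = -1 + -1 = -2, A[0][1] + B[1][1] = 5 + 5 = 10, A[0][2] + B[2][1] = 4 + 6 = 10) = -2 (attained at k = 0)
  C[0][2] = min over k of (A[0][0] + B[0][2] = -1 + 5 = 4, A[0][1] + B[1][2] = 5 + 8 = 13, A[0][2] + B[2][2] = 4 + 2 = 6) = 4 (attained at k = 0)
  C[1][0] = min over k of (A[1][0] + B[0][0] = 2 + 6 = 8, A[1][1] + B[1][0] = 3 + 9 = 12, A[1][2] + B[2][0] = 7 + 6 = 13) = 8 (attained at k = 0)
  C[1][1] = min over k of (A[1][0] + B[0][1] = 2 + -1 = 1, A[1][1] + B[1][1] = 3 + 5 = 8, A[1][2] + B[2][1] = 7 + 6 = 13) = 1 (attained at k = 0)
  C[1][2] = min over k of (A[1][0] + B[0][2] = 2 + 5 = 7, A[1][1] + B[1][2] = 3 + 8 = 11, A[1][2] + B[2][2] = 7 + 2 = 9) = 7 (attained at k = 0)
  C[2][0] = min over k of (A[2][0] + B[0][0] = 2 + 6 = 8, A[2][1] + B[1][0] = -1 + 9 = 8, A[2][2] + B[2][0] = 7 + 6 = 13) = 8 (attained at k = 0)
  C[2][1] = min over k of (A[2][0] + B[0][1] = 2 + -1 = 1, A[2][1] + B[1][1] = -1 + 5 = 4, A[2][2] + B[2][1] = 7 + 6 = 13) = 1 (attained at k = 0)
  C[2][2] = min over k of (A[2][0] + B[0][2] = 2 + 5 = 7, A[2][1] + B[1][2] = -1 + 8 = 7, A[2][2] + B[2][2] = 7 + 2 = 9) = 7 (attained at k = 0)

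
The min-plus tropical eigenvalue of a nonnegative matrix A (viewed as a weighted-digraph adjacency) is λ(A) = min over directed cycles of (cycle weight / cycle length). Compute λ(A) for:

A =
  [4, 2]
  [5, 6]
λ(A) = 7/2

Enumerate directed cycles and compute their means (weight / length). Sample:
  cycle 0 → 0: weight = 4, length = 1, mean = 4/1 ≈ 4.000
  cycle 1 → 1: weight = 6, length = 1, mean = 6/1 ≈ 6.000
  cycle 0 → 1 → 0: weight = 7, length = 2, mean = 7/2 ≈ 3.500
  cycle 1 → 0 → 1: weight = 7, length = 2, mean = 7/2 ≈ 3.500
Minimum mean = 3.500, attained e.g. along the cycle 0 → 1 → 0 with weight 7 and length 2. So λ(A) = 7/2 = 7/2.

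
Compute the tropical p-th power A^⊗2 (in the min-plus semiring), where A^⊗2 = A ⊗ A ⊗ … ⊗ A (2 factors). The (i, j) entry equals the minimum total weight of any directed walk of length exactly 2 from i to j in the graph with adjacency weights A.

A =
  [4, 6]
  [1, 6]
A^⊗2 =
  [7, 10]
  [5, 7]

Each entry (A^⊗2)_ij equals the minimum over all length-2 walks i = v_0 → v_1 → … → v_2 = j of Σ_t A[v_t][v_{t+1}]. For example, for (i, j) = (0, 1) we minimise over 2 possible intermediate vertex sequences; the minimum is 10, attained along the walk 0 → 0 → 1.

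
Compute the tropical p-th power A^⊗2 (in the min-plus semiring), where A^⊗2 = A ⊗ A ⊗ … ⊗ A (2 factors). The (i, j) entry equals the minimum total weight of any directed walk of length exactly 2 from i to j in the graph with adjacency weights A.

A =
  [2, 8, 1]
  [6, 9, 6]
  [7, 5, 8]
A^⊗2 =
  [4, 6, 3]
  [8, 11, 7]
  [9, 13, 8]

Each entry (A^⊗2)_ij equals the minimum over all length-2 walks i = v_0 → v_1 → … → v_2 = j of Σ_t A[v_t][v_{t+1}]. For example, for (i, j) = (0, 2) we minimise over 3 possible intermediate vertex sequences; the minimum is 3, attained along the walk 0 → 0 → 2.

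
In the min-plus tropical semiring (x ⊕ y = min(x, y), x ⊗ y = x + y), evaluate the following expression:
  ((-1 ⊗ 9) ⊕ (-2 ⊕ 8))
((-1 ⊗ 9) ⊕ (-2 ⊕ 8)) = -2

Expand innermost to outermost. Recall ⊕ takes the minimum of its arguments and ⊗ takes their sum. Working out the expression ((-1 ⊗ 9) ⊕ (-2 ⊕ 8)) gives -2.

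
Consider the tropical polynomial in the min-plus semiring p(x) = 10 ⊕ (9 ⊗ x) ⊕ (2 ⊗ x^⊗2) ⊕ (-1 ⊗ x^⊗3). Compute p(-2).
p(-2) = -7

A tropical monomial a ⊗ x^⊗i evaluates to a + i · x. Evaluating each term at x = -2:
  Term 0 contributes 10 + 0 · -2 = 10
  Term 1 contributes 9 + 1 · -2 = 7
  Term 2 contributes 2 + 2 · -2 = -2
  Term 3 contributes -1 + 3 · -2 = -7
p(-2) = ⊕ of these = min[10, 7, -2, -7] = -7.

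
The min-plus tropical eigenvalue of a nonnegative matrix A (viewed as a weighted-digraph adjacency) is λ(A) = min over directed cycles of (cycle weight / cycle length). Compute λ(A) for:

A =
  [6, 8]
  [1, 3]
λ(A) = 3

Enumerate directed cycles and compute their means (weight / length). Sample:
  cycle 0 → 0: weight = 6, length = 1, mean = 6/1 ≈ 6.000
  cycle 1 → 1: weight = 3, length = 1, mean = 3/1 ≈ 3.000
  cycle 0 → 1 → 0: weight = 9, length = 2, mean = 9/2 ≈ 4.500
  cycle 1 → 0 → 1: weight = 9, length = 2, mean = 9/2 ≈ 4.500
Minimum mean = 3.000, attained e.g. along the cycle 1 → 1 with weight 3 and length 1. So λ(A) = 3/1 = 3.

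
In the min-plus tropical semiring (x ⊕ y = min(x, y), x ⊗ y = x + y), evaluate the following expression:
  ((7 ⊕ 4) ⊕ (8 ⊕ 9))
((7 ⊕ 4) ⊕ (8 ⊕ 9)) = 4

Expand innermost to outermost. Recall ⊕ takes the minimum of its arguments and ⊗ takes their sum. Working out the expression ((7 ⊕ 4) ⊕ (8 ⊕ 9)) gives 4.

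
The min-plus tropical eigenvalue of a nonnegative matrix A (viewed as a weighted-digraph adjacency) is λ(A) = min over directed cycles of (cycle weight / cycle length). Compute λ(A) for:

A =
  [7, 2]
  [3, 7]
λ(A) = 5/2

Enumerate directed cycles and compute their means (weight / length). Sample:
  cycle 0 → 0: weight = 7, length = 1, mean = 7/1 ≈ 7.000
  cycle 1 → 1: weight = 7, length = 1, mean = 7/1 ≈ 7.000
  cycle 0 → 1 → 0: weight = 5, length = 2, mean = 5/2 ≈ 2.500
  cycle 1 → 0 → 1: weight = 5, length = 2, mean = 5/2 ≈ 2.500
Minimum mean = 2.500, attained e.g. along the cycle 0 → 1 → 0 with weight 5 and length 2. So λ(A) = 5/2 = 5/2.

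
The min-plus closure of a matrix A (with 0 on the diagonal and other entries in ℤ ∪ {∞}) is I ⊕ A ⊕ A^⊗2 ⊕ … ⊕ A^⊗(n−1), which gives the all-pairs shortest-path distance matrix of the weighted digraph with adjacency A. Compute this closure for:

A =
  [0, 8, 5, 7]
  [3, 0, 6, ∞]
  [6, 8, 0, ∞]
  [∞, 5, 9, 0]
Closure =
  [0, 8, 5, 7]
  [3, 0, 6, 10]
  [6, 8, 0, 13]
  [8, 5, 9, 0]

This is the Floyd-Warshall all-pairs shortest-path computation. For each intermediate vertex k = 0, 1, …, 3, update dist[i][j] ← min(dist[i][j], dist[i][k] + dist[k][j]). The final matrix gives, for each (i, j), the minimum total weight of any directed path from i to j (possibly empty when i = j).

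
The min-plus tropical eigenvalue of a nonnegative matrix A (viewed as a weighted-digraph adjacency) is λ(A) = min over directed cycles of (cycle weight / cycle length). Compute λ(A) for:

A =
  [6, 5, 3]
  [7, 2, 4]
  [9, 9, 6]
λ(A) = 2

Enumerate directed cycles and compute their means (weight / length). Sample:
  cycle 0 → 0: weight = 6, length = 1, mean = 6/1 ≈ 6.000
  cycle 1 → 1: weight = 2, length = 1, mean = 2/1 ≈ 2.000
  cycle 2 → 2: weight = 6, length = 1, mean = 6/1 ≈ 6.000
  cycle 0 → 1 → 0: weight = 12, length = 2, mean = 12/2 ≈ 6.000
  cycle 0 → 2 → 0: weight = 12, length = 2, mean = 12/2 ≈ 6.000
  cycle 1 → 0 → 1: weight = 12, length = 2, mean = 12/2 ≈ 6.000
Minimum mean = 2.000, attained e.g. along the cycle 1 → 1 with weight 2 and length 1. So λ(A) = 2/1 = 2.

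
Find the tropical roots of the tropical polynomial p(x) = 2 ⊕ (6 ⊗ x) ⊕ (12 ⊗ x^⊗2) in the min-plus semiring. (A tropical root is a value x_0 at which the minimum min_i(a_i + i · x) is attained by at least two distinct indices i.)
Roots: {-6, -4}

Each tropical root is a break point of the lower envelope of the lines y = a_i + i · x (there are 3 lines, with slopes 0, 1, ..., 2). Only the lines that attain the minimum somewhere contribute to roots; other lines are dominated. Here the surviving (envelope) indices are i = 2, i = 1, i = 0.
Intersections between consecutive envelope lines give the roots: for adjacent envelope indices i < j the intersection is x = (a_i − a_j) / (j − i). Reading off the sorted break points: {-6, -4}.
Verification: at each break x_0, at least two indices attain the minimum of min_i(a_i + i · x_0).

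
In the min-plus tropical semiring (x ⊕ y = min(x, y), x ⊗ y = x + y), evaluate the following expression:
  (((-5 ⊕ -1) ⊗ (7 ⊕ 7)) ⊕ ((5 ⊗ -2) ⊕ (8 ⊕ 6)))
(((-5 ⊕ -1) ⊗ (7 ⊕ 7)) ⊕ ((5 ⊗ -2) ⊕ (8 ⊕ 6))) = 2

Expand innermost to outermost. Recall ⊕ takes the minimum of its arguments and ⊗ takes their sum. Working out the expression (((-5 ⊕ -1) ⊗ (7 ⊕ 7)) ⊕ ((5 ⊗ -2) ⊕ (8 ⊕ 6))) gives 2.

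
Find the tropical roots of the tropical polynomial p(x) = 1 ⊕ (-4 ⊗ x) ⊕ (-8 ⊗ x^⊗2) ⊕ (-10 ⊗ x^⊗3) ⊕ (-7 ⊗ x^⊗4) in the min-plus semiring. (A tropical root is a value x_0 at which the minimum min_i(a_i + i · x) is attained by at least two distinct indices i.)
Roots: {-3, 2, 4, 5}

Each tropical root is a break point of the lower envelope of the lines y = a_i + i · x (there are 5 lines, with slopes 0, 1, ..., 4). Only the lines that attain the minimum somewhere contribute to roots; other lines are dominated. Here the surviving (envelope) indices are i = 4, i = 3, i = 2, i = 1, i = 0.
Intersections between consecutive envelope lines give the roots: for adjacent envelope indices i < j the intersection is x = (a_i − a_j) / (j − i). Reading off the sorted break points: {-3, 2, 4, 5}.
Verification: at each break x_0, at least two indices attain the minimum of min_i(a_i + i · x_0).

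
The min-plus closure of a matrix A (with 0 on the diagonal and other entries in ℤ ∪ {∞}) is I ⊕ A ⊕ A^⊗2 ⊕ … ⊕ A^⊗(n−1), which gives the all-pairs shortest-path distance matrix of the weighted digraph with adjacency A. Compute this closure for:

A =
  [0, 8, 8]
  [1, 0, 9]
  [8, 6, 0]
Closure =
  [0, 8, 8]
  [1, 0, 9]
  [7, 6, 0]

This is the Floyd-Warshall all-pairs shortest-path computation. For each intermediate vertex k = 0, 1, …, 2, update dist[i][j] ← min(dist[i][j], dist[i][k] + dist[k][j]). The final matrix gives, for each (i, j), the minimum total weight of any directed path from i to j (possibly empty when i = j).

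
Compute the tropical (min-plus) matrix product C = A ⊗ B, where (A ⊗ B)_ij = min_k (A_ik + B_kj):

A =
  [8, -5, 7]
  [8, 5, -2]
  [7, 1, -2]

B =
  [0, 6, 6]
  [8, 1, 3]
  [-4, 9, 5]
A ⊗ B =
  [3, -4, -2]
  [-6, 6, 3]
  [-6, 2, 3]

Apply the min-plus product entry-by-entry:
  C[0][0] = min over k of (A[0][0] + B[0][0] = 8 + 0 = 8, A[0][1] + B[1][0] = -5 + 8 = 3, A[0][2] + B[2][0] = 7 + -4 = 3) = 3 (attained at k = 1)
  C[0][1] = min over k of (A[0][0] + B[0][1] = 8 + 6 = 14, A[0][1] + B[1][1] = -5 + 1 = -4, A[0][2] + B[2][1] = 7 + 9 = 16) = -4 (attained at k = 1)
  C[0][2] = min over k of (A[0][0] + B[0][2] = 8 + 6 = 14, A[0][1] + B[1][2] = -5 + 3 = -2, A[0][2] + B[2][2] = 7 + 5 = 12) = -2 (attained at k = 1)
  C[1][0] = min over k of (A[1][0] + B[0][0] = 8 + 0 = 8, A[1][1] + B[1][0] = 5 + 8 = 13, A[1][2] + B[2][0] = -2 + -4 = -6) = -6 (attained at k = 2)
  C[1][1] = min over k of (A[1][0] + B[0][1] = 8 + 6 = 14, A[1][1] + B[1][1] = 5 + 1 = 6, A[1][2] + B[2][1] = -2 + 9 = 7) = 6 (attained at k = 1)
  C[1][2] = min over k of (A[1][0] + B[0][2] = 8 + 6 = 14, A[1][1] + B[1][2] = 5 + 3 = 8, A[1][2] + B[2][2] = -2 + 5 = 3) = 3 (attained at k = 2)
  C[2][0] = min over k of (A[2][0] + B[0][0] = 7 + 0 = 7, A[2][1] + B[1][0] = 1 + 8 = 9, A[2][2] + B[2][0] = -2 + -4 = -6) = -6 (attained at k = 2)
  C[2][1] = min over k of (A[2][0] + B[0][1] = 7 + 6 = 13, A[2][1] + B[1][1] = 1 + 1 = 2, A[2][2] + B[2][1] = -2 + 9 = 7) = 2 (attained at k = 1)
  C[2][2] = min over k of (A[2][0] + B[0][2] = 7 + 6 = 13, A[2][1] + B[1][2] = 1 + 3 = 4, A[2][2] + B[2][2] = -2 + 5 = 3) = 3 (attained at k = 2)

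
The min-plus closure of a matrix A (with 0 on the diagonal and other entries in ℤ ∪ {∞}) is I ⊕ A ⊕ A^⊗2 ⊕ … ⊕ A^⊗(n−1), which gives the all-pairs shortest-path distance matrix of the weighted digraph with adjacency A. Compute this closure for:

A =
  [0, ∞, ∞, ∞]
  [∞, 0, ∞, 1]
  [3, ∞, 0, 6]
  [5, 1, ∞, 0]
Closure =
  [0, ∞, ∞, ∞]
  [6, 0, ∞, 1]
  [3, 7, 0, 6]
  [5, 1, ∞, 0]

This is the Floyd-Warshall all-pairs shortest-path computation. For each intermediate vertex k = 0, 1, …, 3, update dist[i][j] ← min(dist[i][j], dist[i][k] + dist[k][j]). The final matrix gives, for each (i, j), the minimum total weight of any directed path from i to j (possibly empty when i = j).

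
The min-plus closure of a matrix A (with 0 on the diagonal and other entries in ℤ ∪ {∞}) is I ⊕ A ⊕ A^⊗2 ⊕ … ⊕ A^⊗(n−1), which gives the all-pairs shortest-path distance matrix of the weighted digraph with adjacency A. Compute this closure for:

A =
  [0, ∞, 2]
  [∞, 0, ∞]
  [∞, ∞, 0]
Closure =
  [0, ∞, 2]
  [∞, 0, ∞]
  [∞, ∞, 0]

This is the Floyd-Warshall all-pairs shortest-path computation. For each intermediate vertex k = 0, 1, …, 2, update dist[i][j] ← min(dist[i][j], dist[i][k] + dist[k][j]). The final matrix gives, for each (i, j), the minimum total weight of any directed path from i to j (possibly empty when i = j).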